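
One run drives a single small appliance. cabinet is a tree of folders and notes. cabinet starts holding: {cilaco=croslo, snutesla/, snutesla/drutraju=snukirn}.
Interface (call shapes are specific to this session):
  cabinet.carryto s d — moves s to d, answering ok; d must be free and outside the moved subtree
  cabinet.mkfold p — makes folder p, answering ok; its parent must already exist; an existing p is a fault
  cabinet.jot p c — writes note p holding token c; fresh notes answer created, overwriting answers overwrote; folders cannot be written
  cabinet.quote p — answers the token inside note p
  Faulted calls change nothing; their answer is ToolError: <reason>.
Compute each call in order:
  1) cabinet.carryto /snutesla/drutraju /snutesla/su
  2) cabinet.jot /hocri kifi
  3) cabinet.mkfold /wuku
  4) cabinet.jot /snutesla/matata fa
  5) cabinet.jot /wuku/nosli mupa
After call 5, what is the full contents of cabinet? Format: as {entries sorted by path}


Answer: {cilaco=croslo, hocri=kifi, snutesla/, snutesla/matata=fa, snutesla/su=snukirn, wuku/, wuku/nosli=mupa}

Derivation:
>> carryto(/snutesla/drutraju, /snutesla/su)
<< ok
>> jot(/hocri, kifi)
<< created
>> mkfold(/wuku)
<< ok
>> jot(/snutesla/matata, fa)
<< created
>> jot(/wuku/nosli, mupa)
<< created


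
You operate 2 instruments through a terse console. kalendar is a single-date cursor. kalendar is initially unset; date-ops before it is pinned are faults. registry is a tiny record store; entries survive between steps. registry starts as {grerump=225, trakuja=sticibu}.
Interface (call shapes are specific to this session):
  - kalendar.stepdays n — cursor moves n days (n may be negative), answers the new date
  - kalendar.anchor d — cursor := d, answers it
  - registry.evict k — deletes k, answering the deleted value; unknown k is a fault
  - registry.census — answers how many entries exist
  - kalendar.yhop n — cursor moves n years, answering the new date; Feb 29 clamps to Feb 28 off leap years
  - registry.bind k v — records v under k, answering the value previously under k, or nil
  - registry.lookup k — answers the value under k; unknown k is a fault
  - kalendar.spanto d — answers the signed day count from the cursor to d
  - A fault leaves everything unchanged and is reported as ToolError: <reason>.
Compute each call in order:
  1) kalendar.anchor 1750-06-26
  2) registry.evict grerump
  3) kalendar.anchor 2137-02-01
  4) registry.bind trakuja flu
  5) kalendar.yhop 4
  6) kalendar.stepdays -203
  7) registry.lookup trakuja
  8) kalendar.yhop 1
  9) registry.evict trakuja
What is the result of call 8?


Answer: 2141-07-13

Derivation:
>> anchor(d=1750-06-26)
<< 1750-06-26
>> evict(k=grerump)
<< 225
>> anchor(d=2137-02-01)
<< 2137-02-01
>> bind(k=trakuja, v=flu)
<< sticibu
>> yhop(n=4)
<< 2141-02-01
>> stepdays(n=-203)
<< 2140-07-13
>> lookup(k=trakuja)
<< flu
>> yhop(n=1)
<< 2141-07-13
>> evict(k=trakuja)
<< flu


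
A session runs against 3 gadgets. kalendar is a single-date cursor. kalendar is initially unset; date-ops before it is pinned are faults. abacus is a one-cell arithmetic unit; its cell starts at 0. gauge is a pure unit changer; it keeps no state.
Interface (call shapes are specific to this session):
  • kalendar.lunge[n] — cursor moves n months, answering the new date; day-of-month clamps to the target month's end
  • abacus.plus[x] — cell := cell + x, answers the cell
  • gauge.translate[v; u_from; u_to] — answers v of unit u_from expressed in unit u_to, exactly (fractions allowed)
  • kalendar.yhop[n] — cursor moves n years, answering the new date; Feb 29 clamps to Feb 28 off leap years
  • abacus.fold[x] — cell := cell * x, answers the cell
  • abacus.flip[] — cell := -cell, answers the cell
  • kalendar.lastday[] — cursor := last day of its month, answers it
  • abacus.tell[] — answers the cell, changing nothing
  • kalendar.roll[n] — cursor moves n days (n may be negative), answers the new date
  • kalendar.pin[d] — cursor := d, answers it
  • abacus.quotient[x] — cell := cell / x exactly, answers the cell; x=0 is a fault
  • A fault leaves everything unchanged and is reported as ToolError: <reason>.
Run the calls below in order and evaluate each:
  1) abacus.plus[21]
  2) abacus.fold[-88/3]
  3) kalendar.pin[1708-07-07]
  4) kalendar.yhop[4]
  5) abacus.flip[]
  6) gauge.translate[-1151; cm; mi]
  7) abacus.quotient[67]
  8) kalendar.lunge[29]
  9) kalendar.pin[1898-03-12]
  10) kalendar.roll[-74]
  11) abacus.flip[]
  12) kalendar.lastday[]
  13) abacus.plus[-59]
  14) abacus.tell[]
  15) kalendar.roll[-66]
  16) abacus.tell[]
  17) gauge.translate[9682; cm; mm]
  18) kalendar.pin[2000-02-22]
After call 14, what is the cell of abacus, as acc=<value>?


# abacus.plus(x=21) : 21
# abacus.fold(x=-88/3) : -616
# kalendar.pin(d=1708-07-07) : 1708-07-07
# kalendar.yhop(n=4) : 1712-07-07
# abacus.flip() : 616
# gauge.translate(v=-1151, u_from=cm, u_to=mi) : -5755/804672
# abacus.quotient(x=67) : 616/67
# kalendar.lunge(n=29) : 1714-12-07
# kalendar.pin(d=1898-03-12) : 1898-03-12
# kalendar.roll(n=-74) : 1897-12-28
# abacus.flip() : -616/67
# kalendar.lastday() : 1897-12-31
# abacus.plus(x=-59) : -4569/67
# abacus.tell() : -4569/67
# kalendar.roll(n=-66) : 1897-10-26
# abacus.tell() : -4569/67
# gauge.translate(v=9682, u_from=cm, u_to=mm) : 96820
# kalendar.pin(d=2000-02-22) : 2000-02-22

Answer: acc=-4569/67


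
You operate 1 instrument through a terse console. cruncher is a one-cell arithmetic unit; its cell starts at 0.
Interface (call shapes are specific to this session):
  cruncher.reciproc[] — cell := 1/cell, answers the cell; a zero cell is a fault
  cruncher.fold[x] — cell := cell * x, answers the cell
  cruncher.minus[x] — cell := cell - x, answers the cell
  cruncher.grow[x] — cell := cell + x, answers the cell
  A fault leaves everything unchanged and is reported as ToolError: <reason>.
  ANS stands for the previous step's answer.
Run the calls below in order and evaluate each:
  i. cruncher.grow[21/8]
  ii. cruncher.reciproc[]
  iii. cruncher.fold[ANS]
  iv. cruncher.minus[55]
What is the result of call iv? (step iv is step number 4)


Answer: -24191/441

Derivation:
;; cruncher.grow(x='21/8') -> 21/8
;; cruncher.reciproc() -> 8/21
;; cruncher.fold(x='ANS') -> 64/441
;; cruncher.minus(x='55') -> -24191/441


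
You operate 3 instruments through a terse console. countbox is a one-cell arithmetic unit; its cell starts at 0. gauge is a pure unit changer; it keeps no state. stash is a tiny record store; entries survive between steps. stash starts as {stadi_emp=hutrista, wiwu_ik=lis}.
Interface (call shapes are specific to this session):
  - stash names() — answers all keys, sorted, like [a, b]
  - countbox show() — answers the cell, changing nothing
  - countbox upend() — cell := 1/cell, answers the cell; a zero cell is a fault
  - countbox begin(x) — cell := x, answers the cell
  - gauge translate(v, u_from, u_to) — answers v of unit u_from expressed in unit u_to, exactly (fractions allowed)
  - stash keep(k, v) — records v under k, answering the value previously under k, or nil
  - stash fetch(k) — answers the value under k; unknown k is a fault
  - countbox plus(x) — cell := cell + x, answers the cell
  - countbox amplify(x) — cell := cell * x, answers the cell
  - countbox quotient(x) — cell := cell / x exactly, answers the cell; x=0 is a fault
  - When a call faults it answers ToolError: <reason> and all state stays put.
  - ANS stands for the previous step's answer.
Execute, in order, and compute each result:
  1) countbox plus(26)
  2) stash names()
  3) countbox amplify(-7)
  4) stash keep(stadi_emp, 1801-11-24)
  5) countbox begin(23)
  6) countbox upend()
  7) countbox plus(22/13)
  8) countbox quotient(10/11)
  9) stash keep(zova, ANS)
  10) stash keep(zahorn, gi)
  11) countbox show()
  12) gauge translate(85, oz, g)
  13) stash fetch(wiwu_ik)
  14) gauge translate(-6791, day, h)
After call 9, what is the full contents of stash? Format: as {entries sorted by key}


Answer: {stadi_emp=1801-11-24, wiwu_ik=lis, zova=5709/2990}

Derivation:
I use countbox plus with x='26', giving 26.
I run stash names(), — result: [stadi_emp, wiwu_ik].
Using countbox amplify with x='-7', and observe -182.
Then stash keep with k='stadi_emp', v='1801-11-24', and get hutrista.
Invoking countbox begin with x='23', → 23.
Now I run countbox upend(), and see 1/23.
Invoking countbox plus with x='22/13', giving 519/299.
Invoking countbox quotient with x='10/11': 5709/2990.
Invoking stash keep with k='zova', v='ANS', which returns nil.
Next I call stash keep with k='zahorn', v='gi', and get nil.
I invoke countbox show(), and get 5709/2990.
I run gauge translate with v='85', u_from='oz', u_to='g', — result: 771107029/320000.
I use stash fetch with k='wiwu_ik': lis.
Next I call gauge translate with v='-6791', u_from='day', u_to='h', — result: -162984.


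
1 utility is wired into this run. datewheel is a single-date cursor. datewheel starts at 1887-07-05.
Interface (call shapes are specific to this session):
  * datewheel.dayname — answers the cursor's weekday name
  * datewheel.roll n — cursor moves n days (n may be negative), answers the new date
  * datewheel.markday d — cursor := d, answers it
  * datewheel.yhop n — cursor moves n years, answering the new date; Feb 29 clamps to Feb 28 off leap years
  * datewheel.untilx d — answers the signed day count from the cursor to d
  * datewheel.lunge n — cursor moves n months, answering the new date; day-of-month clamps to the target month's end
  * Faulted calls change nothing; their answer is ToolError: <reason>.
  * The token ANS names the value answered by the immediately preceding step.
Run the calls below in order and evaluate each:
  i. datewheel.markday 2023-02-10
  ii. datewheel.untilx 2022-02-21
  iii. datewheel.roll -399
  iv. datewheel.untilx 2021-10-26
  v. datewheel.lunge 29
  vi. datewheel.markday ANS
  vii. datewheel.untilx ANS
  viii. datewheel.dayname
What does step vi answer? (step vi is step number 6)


Answer: 2024-06-07

Derivation:
~$ datewheel.markday 2023-02-10
:: 2023-02-10
~$ datewheel.untilx 2022-02-21
:: -354
~$ datewheel.roll -399
:: 2022-01-07
~$ datewheel.untilx 2021-10-26
:: -73
~$ datewheel.lunge 29
:: 2024-06-07
~$ datewheel.markday ANS
:: 2024-06-07
~$ datewheel.untilx ANS
:: 0
~$ datewheel.dayname
:: Friday


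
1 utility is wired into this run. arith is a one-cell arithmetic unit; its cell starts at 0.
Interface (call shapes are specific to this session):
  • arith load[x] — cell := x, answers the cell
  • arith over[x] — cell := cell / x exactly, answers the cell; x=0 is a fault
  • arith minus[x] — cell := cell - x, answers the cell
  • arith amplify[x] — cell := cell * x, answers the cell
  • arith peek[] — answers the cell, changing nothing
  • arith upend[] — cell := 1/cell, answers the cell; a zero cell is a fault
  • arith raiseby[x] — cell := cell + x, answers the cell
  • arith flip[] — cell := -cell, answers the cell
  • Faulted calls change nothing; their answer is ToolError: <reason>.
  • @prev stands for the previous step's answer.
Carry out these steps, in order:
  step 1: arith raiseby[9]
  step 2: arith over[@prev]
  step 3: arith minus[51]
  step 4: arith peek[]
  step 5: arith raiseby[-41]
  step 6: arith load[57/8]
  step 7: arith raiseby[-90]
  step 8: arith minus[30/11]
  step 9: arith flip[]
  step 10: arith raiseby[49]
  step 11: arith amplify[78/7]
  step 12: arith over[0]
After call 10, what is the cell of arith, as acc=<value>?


CALL arith raiseby[x=9]
RET  9
CALL arith over[x=@prev]
RET  1
CALL arith minus[x=51]
RET  -50
CALL arith peek[]
RET  -50
CALL arith raiseby[x=-41]
RET  -91
CALL arith load[x=57/8]
RET  57/8
CALL arith raiseby[x=-90]
RET  -663/8
CALL arith minus[x=30/11]
RET  -7533/88
CALL arith flip[]
RET  7533/88
CALL arith raiseby[x=49]
RET  11845/88
CALL arith amplify[x=78/7]
RET  461955/308
CALL arith over[x=0]
RET  ToolError: division by zero

Answer: acc=11845/88


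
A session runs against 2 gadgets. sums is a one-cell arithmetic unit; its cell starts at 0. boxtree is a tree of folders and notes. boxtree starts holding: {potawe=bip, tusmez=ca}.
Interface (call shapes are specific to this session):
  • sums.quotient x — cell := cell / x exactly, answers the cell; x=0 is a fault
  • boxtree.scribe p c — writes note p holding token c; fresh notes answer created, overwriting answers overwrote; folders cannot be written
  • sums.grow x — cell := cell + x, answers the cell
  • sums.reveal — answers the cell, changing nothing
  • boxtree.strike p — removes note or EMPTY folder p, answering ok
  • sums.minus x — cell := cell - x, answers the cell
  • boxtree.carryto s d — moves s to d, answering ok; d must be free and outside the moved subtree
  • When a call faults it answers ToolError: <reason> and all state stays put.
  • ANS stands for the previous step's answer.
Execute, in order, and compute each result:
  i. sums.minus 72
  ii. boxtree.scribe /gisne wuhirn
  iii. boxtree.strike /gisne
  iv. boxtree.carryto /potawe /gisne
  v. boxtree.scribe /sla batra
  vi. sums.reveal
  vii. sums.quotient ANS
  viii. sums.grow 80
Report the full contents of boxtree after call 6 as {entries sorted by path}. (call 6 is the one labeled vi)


-> minus(x: 72)
<- -72
-> scribe(p: /gisne, c: wuhirn)
<- created
-> strike(p: /gisne)
<- ok
-> carryto(s: /potawe, d: /gisne)
<- ok
-> scribe(p: /sla, c: batra)
<- created
-> reveal()
<- -72
-> quotient(x: ANS)
<- 1
-> grow(x: 80)
<- 81

Answer: {gisne=bip, sla=batra, tusmez=ca}


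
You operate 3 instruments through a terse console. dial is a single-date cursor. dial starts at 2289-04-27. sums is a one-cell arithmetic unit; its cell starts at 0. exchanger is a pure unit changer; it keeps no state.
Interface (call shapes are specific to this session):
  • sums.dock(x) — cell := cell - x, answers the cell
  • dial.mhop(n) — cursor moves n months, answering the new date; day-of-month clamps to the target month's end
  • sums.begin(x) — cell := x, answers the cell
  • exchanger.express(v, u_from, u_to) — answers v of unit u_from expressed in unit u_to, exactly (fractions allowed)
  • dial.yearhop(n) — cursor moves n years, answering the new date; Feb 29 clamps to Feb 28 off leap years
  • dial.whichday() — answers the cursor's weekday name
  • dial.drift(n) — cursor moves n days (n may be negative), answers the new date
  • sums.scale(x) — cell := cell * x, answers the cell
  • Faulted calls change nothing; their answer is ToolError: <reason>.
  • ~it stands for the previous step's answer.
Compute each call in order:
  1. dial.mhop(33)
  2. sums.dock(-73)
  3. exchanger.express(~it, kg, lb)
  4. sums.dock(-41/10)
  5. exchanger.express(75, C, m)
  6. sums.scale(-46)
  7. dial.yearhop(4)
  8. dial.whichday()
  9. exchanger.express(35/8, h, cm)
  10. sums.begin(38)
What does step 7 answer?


I use dial.mhop on n: 33, and get 2292-01-27.
Invoking sums.dock on x: -73, and see 73.
Calling exchanger.express on v: ~it, u_from: kg, u_to: lb, and get 7300000000/45359237.
Then sums.dock on x: -41/10, and observe 771/10.
Then exchanger.express on v: 75, u_from: C, u_to: m, and observe ToolError: incompatible units.
Next I call sums.scale on x: -46, which returns -17733/5.
Then dial.yearhop on n: 4: 2296-01-27.
Now I run dial.whichday(): Monday.
Using exchanger.express on v: 35/8, u_from: h, u_to: cm: ToolError: incompatible units.
I call sums.begin on x: 38, and observe 38.

Answer: 2296-01-27


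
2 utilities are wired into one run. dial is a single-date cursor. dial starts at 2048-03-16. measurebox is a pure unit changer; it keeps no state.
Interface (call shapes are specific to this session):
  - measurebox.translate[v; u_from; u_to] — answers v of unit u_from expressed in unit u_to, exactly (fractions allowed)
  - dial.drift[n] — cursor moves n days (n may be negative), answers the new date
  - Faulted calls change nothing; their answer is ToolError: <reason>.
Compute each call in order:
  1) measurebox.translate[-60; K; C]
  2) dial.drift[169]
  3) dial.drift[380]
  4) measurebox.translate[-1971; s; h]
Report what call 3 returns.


I use measurebox.translate(v→-60, u_from→K, u_to→C), and get -6663/20.
Next I call dial.drift(n→169), which returns 2048-09-01.
I try dial.drift(n→380), and see 2049-09-16.
I try measurebox.translate(v→-1971, u_from→s, u_to→h), yielding -219/400.

Answer: 2049-09-16


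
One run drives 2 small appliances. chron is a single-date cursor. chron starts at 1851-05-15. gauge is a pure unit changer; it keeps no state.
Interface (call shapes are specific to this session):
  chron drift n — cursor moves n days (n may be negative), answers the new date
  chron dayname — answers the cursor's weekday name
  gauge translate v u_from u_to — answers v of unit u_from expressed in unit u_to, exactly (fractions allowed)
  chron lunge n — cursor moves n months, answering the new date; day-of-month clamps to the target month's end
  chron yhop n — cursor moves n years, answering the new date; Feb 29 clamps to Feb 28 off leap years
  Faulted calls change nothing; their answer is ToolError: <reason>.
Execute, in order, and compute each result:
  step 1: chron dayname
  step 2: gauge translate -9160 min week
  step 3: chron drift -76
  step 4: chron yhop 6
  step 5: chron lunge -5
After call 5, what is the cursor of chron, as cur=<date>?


Do: chron dayname[]
See: Thursday
Do: gauge translate[v=-9160; u_from=min; u_to=week]
See: -229/252
Do: chron drift[n=-76]
See: 1851-02-28
Do: chron yhop[n=6]
See: 1857-02-28
Do: chron lunge[n=-5]
See: 1856-09-28

Answer: cur=1856-09-28


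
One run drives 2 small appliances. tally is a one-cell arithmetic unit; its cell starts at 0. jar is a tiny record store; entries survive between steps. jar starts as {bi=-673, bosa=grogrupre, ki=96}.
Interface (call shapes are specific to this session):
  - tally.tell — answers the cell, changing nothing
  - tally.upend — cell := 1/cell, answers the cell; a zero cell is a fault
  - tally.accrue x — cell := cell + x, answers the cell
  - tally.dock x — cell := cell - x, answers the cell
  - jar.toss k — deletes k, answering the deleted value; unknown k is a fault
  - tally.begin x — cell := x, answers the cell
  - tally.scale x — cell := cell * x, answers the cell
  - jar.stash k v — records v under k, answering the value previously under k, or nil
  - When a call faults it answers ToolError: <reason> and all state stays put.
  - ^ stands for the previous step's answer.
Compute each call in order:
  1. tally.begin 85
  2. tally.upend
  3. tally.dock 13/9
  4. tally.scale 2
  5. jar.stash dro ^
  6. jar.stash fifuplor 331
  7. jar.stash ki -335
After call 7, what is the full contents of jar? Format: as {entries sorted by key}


// 1. begin(x='85') ~> 85
// 2. upend() ~> 1/85
// 3. dock(x='13/9') ~> -1096/765
// 4. scale(x='2') ~> -2192/765
// 5. stash(k='dro', v='^') ~> nil
// 6. stash(k='fifuplor', v='331') ~> nil
// 7. stash(k='ki', v='-335') ~> 96

Answer: {bi=-673, bosa=grogrupre, dro=-2192/765, fifuplor=331, ki=-335}


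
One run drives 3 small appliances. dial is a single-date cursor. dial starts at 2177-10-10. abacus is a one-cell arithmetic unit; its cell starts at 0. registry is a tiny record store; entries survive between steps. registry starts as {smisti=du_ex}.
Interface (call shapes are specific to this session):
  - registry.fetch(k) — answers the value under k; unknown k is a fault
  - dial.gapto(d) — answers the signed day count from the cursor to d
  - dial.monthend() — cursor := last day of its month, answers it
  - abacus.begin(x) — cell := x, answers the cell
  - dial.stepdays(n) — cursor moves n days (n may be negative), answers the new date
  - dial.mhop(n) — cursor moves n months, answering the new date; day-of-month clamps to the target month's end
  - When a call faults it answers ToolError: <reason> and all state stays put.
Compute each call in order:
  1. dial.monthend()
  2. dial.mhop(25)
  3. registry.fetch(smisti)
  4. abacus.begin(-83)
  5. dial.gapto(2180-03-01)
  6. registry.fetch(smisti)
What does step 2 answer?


Answer: 2179-11-30

Derivation:
Step: monthend[]
Result: 2177-10-31
Step: mhop[n='25']
Result: 2179-11-30
Step: fetch[k='smisti']
Result: du_ex
Step: begin[x='-83']
Result: -83
Step: gapto[d='2180-03-01']
Result: 92
Step: fetch[k='smisti']
Result: du_ex


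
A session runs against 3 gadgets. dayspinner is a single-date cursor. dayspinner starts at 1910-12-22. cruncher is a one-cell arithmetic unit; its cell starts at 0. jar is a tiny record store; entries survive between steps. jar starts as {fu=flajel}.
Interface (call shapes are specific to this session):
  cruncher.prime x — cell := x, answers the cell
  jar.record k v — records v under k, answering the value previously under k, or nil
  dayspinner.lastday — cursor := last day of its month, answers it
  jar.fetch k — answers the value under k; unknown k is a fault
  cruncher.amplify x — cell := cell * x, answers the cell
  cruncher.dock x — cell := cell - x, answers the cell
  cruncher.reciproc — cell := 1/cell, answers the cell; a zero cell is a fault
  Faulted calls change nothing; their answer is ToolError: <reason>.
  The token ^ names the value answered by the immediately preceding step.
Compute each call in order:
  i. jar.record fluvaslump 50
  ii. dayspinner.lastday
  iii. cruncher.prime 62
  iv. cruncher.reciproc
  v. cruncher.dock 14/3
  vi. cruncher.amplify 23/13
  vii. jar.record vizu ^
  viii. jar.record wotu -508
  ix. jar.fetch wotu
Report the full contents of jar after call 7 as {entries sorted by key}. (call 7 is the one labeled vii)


Answer: {fluvaslump=50, fu=flajel, vizu=-19895/2418}

Derivation:
Using record(k=fluvaslump, v=50): nil.
Calling lastday(), and get 1910-12-31.
Then prime(x=62), which returns 62.
Using reciproc(), which returns 1/62.
Then dock(x=14/3), → -865/186.
I call amplify(x=23/13), → -19895/2418.
Then record(k=vizu, v=^), and get nil.
Using record(k=wotu, v=-508), and see nil.
I call fetch(k=wotu), which returns -508.


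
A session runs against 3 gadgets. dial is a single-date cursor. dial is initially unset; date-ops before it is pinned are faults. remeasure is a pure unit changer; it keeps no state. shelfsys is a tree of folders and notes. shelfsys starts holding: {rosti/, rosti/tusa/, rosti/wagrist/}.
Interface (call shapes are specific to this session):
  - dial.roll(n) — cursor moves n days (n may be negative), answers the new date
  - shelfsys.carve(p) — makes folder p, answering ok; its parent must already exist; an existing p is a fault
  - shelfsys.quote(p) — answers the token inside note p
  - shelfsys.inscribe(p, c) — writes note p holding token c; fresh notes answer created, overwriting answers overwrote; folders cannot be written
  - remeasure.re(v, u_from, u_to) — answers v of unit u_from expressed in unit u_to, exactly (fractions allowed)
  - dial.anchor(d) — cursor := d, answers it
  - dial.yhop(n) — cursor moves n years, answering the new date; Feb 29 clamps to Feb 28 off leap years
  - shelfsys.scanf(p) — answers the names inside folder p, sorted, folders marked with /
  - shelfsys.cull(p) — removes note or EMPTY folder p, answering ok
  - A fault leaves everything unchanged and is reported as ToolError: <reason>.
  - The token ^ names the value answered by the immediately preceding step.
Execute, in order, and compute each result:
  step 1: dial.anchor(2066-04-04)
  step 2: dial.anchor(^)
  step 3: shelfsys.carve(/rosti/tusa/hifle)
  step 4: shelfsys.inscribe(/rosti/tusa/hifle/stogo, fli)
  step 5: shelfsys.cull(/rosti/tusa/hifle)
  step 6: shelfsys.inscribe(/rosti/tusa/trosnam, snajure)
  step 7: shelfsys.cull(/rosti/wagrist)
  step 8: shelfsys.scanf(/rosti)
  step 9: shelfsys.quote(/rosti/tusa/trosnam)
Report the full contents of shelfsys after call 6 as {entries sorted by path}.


Using dial.anchor(d=2066-04-04), and get 2066-04-04.
I invoke dial.anchor(d=^): 2066-04-04.
I invoke shelfsys.carve(p=/rosti/tusa/hifle), → ok.
Invoking shelfsys.inscribe(p=/rosti/tusa/hifle/stogo, c=fli), which returns created.
Now I run shelfsys.cull(p=/rosti/tusa/hifle), — result: ToolError: not empty.
I invoke shelfsys.inscribe(p=/rosti/tusa/trosnam, c=snajure), and see created.
Then shelfsys.cull(p=/rosti/wagrist), which returns ok.
Now I run shelfsys.scanf(p=/rosti), and get [tusa/].
Calling shelfsys.quote(p=/rosti/tusa/trosnam), and observe snajure.

Answer: {rosti/, rosti/tusa/, rosti/tusa/hifle/, rosti/tusa/hifle/stogo=fli, rosti/tusa/trosnam=snajure, rosti/wagrist/}


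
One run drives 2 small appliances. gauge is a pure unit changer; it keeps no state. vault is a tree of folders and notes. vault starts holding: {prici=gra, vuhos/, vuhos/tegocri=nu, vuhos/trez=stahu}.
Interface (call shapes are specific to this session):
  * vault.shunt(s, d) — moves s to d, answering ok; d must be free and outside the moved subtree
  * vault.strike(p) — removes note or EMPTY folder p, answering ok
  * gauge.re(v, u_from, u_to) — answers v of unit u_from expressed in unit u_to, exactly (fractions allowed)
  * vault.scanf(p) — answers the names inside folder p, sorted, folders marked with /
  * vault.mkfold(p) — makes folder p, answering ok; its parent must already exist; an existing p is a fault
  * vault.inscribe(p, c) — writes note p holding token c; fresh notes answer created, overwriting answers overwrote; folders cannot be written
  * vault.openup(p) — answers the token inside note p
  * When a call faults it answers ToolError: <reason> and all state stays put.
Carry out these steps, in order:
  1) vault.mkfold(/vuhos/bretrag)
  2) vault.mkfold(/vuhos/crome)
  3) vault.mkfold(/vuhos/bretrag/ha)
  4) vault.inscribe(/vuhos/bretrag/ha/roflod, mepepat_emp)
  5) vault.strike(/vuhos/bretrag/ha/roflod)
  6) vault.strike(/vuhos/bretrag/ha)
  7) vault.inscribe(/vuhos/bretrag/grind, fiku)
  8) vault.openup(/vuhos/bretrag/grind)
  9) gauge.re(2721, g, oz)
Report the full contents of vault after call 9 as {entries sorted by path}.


Next I call vault.mkfold with p=/vuhos/bretrag, which returns ok.
Using vault.mkfold with p=/vuhos/crome, yielding ok.
I invoke vault.mkfold with p=/vuhos/bretrag/ha, yielding ok.
I call vault.inscribe with p=/vuhos/bretrag/ha/roflod, c=mepepat_emp: created.
Then vault.strike with p=/vuhos/bretrag/ha/roflod, and get ok.
Next I call vault.strike with p=/vuhos/bretrag/ha, and see ok.
Then vault.inscribe with p=/vuhos/bretrag/grind, c=fiku, and observe created.
I invoke vault.openup with p=/vuhos/bretrag/grind, and see fiku.
I try gauge.re with v=2721, u_from=g, u_to=oz, and see 4353600000/45359237.

Answer: {prici=gra, vuhos/, vuhos/bretrag/, vuhos/bretrag/grind=fiku, vuhos/crome/, vuhos/tegocri=nu, vuhos/trez=stahu}


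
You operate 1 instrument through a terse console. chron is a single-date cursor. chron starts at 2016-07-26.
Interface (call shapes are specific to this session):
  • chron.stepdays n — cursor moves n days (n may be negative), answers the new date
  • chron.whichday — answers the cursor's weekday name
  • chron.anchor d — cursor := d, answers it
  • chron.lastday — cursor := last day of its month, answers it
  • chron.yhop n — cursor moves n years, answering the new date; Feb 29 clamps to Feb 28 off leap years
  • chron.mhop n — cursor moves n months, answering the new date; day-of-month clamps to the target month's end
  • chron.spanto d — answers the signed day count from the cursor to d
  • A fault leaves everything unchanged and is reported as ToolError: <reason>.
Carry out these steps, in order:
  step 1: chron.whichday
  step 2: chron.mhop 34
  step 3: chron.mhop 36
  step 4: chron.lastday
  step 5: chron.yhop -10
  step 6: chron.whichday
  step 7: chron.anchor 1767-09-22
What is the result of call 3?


Answer: 2022-05-26

Derivation:
% chron.whichday() => Tuesday
% chron.mhop(n='34') => 2019-05-26
% chron.mhop(n='36') => 2022-05-26
% chron.lastday() => 2022-05-31
% chron.yhop(n='-10') => 2012-05-31
% chron.whichday() => Thursday
% chron.anchor(d='1767-09-22') => 1767-09-22


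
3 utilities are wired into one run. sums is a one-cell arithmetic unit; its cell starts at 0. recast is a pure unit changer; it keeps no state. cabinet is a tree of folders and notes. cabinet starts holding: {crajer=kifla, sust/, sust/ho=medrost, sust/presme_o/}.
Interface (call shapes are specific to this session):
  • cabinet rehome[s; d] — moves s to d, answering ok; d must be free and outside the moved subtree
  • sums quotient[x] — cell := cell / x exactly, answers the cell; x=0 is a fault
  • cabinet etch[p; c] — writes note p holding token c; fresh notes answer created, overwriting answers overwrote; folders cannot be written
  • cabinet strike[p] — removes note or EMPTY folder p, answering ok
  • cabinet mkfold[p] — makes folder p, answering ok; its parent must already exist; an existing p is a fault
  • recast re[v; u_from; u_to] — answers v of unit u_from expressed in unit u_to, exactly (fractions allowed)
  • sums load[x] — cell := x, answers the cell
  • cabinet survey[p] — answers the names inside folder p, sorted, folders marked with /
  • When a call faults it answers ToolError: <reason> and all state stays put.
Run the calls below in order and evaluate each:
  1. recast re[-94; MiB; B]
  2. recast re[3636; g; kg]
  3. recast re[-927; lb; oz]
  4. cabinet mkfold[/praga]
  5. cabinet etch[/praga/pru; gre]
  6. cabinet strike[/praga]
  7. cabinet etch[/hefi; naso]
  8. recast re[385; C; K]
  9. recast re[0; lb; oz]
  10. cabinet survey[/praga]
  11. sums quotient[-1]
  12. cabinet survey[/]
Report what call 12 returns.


Answer: [crajer, hefi, praga/, sust/]

Derivation:
CALL recast re[v=-94; u_from=MiB; u_to=B]
RET  -98566144
CALL recast re[v=3636; u_from=g; u_to=kg]
RET  909/250
CALL recast re[v=-927; u_from=lb; u_to=oz]
RET  -14832
CALL cabinet mkfold[p=/praga]
RET  ok
CALL cabinet etch[p=/praga/pru; c=gre]
RET  created
CALL cabinet strike[p=/praga]
RET  ToolError: not empty
CALL cabinet etch[p=/hefi; c=naso]
RET  created
CALL recast re[v=385; u_from=C; u_to=K]
RET  13163/20
CALL recast re[v=0; u_from=lb; u_to=oz]
RET  0
CALL cabinet survey[p=/praga]
RET  [pru]
CALL sums quotient[x=-1]
RET  0
CALL cabinet survey[p=/]
RET  [crajer, hefi, praga/, sust/]


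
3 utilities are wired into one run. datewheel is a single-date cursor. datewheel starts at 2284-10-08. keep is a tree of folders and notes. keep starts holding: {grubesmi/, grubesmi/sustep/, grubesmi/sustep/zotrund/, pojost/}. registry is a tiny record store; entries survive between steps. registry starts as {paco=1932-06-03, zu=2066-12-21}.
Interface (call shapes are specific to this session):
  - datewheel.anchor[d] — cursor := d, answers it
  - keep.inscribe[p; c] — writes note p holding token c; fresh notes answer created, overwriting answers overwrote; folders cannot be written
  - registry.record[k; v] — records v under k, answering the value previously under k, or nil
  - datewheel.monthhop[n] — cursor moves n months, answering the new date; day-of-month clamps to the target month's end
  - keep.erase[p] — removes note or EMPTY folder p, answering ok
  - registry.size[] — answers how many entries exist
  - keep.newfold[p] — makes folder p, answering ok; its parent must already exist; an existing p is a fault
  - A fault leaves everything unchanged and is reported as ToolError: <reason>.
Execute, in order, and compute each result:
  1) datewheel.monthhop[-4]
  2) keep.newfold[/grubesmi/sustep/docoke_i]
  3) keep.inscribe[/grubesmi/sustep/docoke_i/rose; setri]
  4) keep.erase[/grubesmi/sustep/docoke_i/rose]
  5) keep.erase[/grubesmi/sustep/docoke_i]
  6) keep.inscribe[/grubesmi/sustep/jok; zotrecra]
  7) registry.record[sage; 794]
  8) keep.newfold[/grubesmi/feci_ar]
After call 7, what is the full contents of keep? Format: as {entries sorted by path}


I call monthhop with n: -4, giving 2284-06-08.
Then newfold with p: /grubesmi/sustep/docoke_i: ok.
I invoke inscribe with p: /grubesmi/sustep/docoke_i/rose, c: setri: created.
I use erase with p: /grubesmi/sustep/docoke_i/rose: ok.
Next I call erase with p: /grubesmi/sustep/docoke_i, and observe ok.
Now I run inscribe with p: /grubesmi/sustep/jok, c: zotrecra, which returns created.
I invoke record with k: sage, v: 794, giving nil.
Invoking newfold with p: /grubesmi/feci_ar, — result: ok.

Answer: {grubesmi/, grubesmi/sustep/, grubesmi/sustep/jok=zotrecra, grubesmi/sustep/zotrund/, pojost/}


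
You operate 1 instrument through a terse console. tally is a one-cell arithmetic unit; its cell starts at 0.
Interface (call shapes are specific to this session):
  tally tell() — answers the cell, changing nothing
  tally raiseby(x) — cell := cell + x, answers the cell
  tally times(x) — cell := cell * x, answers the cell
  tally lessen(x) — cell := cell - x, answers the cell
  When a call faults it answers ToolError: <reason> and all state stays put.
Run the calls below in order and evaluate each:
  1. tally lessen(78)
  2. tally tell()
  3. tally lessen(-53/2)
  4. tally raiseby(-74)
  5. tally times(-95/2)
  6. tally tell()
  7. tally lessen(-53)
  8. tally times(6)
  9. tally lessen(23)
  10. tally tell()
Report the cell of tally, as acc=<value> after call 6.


> tally lessen x='78'
:: -78
> tally tell
:: -78
> tally lessen x='-53/2'
:: -103/2
> tally raiseby x='-74'
:: -251/2
> tally times x='-95/2'
:: 23845/4
> tally tell
:: 23845/4
> tally lessen x='-53'
:: 24057/4
> tally times x='6'
:: 72171/2
> tally lessen x='23'
:: 72125/2
> tally tell
:: 72125/2

Answer: acc=23845/4


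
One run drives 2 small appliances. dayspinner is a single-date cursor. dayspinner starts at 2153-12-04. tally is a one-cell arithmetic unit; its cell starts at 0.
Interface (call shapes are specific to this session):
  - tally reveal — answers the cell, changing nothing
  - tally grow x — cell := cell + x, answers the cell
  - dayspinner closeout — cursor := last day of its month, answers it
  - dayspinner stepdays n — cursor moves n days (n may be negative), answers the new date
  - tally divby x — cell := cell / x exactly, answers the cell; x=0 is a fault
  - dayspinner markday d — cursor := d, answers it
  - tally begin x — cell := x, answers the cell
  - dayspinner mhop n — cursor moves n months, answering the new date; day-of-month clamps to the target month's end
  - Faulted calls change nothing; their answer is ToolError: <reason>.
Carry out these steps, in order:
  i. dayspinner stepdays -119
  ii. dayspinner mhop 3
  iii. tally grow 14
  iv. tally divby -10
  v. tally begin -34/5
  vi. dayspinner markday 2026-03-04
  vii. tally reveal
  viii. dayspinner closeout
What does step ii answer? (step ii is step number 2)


Answer: 2153-11-07

Derivation:
Act: dayspinner stepdays[n: -119]
Obs: 2153-08-07
Act: dayspinner mhop[n: 3]
Obs: 2153-11-07
Act: tally grow[x: 14]
Obs: 14
Act: tally divby[x: -10]
Obs: -7/5
Act: tally begin[x: -34/5]
Obs: -34/5
Act: dayspinner markday[d: 2026-03-04]
Obs: 2026-03-04
Act: tally reveal[]
Obs: -34/5
Act: dayspinner closeout[]
Obs: 2026-03-31


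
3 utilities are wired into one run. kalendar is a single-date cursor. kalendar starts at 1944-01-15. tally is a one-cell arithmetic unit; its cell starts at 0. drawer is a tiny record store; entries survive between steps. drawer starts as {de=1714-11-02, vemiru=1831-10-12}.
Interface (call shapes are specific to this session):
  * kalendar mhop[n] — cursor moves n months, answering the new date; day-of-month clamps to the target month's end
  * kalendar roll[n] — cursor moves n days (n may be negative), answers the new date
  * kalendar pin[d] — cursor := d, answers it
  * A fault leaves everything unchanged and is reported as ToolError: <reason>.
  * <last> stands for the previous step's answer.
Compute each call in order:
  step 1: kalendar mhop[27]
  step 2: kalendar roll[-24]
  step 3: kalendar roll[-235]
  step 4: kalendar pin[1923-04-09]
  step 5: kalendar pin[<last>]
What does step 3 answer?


! kalendar mhop(27) => 1946-04-15
! kalendar roll(-24) => 1946-03-22
! kalendar roll(-235) => 1945-07-30
! kalendar pin(1923-04-09) => 1923-04-09
! kalendar pin(<last>) => 1923-04-09

Answer: 1945-07-30


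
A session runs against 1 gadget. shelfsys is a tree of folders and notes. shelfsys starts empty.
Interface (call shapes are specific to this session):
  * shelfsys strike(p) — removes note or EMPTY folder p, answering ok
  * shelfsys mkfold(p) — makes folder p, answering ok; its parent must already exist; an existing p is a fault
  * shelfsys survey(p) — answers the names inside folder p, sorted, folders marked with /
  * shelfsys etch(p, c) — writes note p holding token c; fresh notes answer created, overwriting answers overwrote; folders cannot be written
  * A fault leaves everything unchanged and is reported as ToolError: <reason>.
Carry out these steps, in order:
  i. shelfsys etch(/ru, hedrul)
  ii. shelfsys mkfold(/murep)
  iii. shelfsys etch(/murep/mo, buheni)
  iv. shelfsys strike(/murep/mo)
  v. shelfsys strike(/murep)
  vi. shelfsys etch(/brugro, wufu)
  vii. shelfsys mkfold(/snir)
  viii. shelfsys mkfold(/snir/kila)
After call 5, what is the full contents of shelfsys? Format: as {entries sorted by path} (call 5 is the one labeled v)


% 1. shelfsys etch(p=/ru, c=hedrul) => created
% 2. shelfsys mkfold(p=/murep) => ok
% 3. shelfsys etch(p=/murep/mo, c=buheni) => created
% 4. shelfsys strike(p=/murep/mo) => ok
% 5. shelfsys strike(p=/murep) => ok
% 6. shelfsys etch(p=/brugro, c=wufu) => created
% 7. shelfsys mkfold(p=/snir) => ok
% 8. shelfsys mkfold(p=/snir/kila) => ok

Answer: {ru=hedrul}


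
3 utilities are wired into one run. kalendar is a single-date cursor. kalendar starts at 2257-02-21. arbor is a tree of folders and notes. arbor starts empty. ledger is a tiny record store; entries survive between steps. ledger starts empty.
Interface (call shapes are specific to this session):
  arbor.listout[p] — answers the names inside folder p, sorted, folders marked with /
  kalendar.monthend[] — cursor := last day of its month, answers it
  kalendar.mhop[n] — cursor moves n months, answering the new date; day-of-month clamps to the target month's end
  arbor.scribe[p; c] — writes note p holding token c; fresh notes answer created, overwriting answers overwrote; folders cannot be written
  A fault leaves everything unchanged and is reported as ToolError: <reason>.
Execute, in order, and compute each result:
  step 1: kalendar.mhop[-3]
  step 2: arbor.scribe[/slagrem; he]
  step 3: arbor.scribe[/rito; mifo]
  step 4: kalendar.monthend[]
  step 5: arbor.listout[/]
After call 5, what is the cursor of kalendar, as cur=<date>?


# kalendar.mhop(n→-3) -> 2256-11-21
# arbor.scribe(p→/slagrem, c→he) -> created
# arbor.scribe(p→/rito, c→mifo) -> created
# kalendar.monthend() -> 2256-11-30
# arbor.listout(p→/) -> [rito, slagrem]

Answer: cur=2256-11-30


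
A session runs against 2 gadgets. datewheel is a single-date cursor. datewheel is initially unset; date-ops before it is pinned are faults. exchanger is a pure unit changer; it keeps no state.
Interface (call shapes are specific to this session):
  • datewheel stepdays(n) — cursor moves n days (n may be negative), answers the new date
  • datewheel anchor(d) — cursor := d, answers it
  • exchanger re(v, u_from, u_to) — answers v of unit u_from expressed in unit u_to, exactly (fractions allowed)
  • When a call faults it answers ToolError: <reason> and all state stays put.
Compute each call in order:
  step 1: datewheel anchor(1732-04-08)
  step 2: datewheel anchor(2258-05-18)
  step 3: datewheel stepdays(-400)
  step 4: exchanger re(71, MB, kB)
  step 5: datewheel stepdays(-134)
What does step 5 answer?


→ datewheel anchor(1732-04-08)
← 1732-04-08
→ datewheel anchor(2258-05-18)
← 2258-05-18
→ datewheel stepdays(-400)
← 2257-04-13
→ exchanger re(71, MB, kB)
← 71000
→ datewheel stepdays(-134)
← 2256-11-30

Answer: 2256-11-30


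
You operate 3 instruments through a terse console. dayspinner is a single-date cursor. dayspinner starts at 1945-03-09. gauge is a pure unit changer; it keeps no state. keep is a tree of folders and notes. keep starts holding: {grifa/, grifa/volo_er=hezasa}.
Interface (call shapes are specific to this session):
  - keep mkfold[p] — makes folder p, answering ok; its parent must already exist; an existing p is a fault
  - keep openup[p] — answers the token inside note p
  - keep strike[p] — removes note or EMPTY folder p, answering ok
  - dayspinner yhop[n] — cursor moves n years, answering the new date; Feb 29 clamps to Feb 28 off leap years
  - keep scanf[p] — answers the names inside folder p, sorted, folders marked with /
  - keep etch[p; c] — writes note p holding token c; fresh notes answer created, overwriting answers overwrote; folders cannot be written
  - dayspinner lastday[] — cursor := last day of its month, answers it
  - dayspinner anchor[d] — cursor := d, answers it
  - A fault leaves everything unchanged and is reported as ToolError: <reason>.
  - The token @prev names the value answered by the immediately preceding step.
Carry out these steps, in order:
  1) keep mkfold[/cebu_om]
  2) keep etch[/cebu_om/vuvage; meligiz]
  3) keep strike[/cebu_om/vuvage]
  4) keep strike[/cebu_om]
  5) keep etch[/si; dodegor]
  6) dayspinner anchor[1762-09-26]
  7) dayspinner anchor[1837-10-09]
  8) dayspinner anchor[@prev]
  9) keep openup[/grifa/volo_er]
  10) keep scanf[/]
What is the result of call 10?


-- 1. keep mkfold(p: /cebu_om) => ok
-- 2. keep etch(p: /cebu_om/vuvage, c: meligiz) => created
-- 3. keep strike(p: /cebu_om/vuvage) => ok
-- 4. keep strike(p: /cebu_om) => ok
-- 5. keep etch(p: /si, c: dodegor) => created
-- 6. dayspinner anchor(d: 1762-09-26) => 1762-09-26
-- 7. dayspinner anchor(d: 1837-10-09) => 1837-10-09
-- 8. dayspinner anchor(d: @prev) => 1837-10-09
-- 9. keep openup(p: /grifa/volo_er) => hezasa
-- 10. keep scanf(p: /) => [grifa/, si]

Answer: [grifa/, si]
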